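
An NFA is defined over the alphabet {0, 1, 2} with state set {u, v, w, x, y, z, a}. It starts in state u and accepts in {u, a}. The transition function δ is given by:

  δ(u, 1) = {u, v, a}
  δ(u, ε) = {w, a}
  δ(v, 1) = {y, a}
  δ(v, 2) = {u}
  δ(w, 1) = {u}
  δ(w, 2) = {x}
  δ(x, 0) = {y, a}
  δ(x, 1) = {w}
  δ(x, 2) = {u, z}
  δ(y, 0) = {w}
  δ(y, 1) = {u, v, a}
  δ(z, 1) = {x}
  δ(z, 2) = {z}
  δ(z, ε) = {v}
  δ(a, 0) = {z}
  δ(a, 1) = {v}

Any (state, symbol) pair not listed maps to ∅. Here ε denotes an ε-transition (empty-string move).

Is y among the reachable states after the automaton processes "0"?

Start: ε-closure({u}) = {u, w, a}.
Read '0': u→∅, w→∅, a→{z}; union {z}; ε-closure = {v, z}.
State y is not in {v, z}.

No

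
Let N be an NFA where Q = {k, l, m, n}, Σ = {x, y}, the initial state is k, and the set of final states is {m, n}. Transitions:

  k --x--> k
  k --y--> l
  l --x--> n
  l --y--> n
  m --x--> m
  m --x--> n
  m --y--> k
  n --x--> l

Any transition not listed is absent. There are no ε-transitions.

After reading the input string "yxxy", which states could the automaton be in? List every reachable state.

{n}

Start in {k}.
Read 'y': {k} → {l}.
Read 'x': {l} → {n}.
Read 'x': {n} → {l}.
Read 'y': {l} → {n}.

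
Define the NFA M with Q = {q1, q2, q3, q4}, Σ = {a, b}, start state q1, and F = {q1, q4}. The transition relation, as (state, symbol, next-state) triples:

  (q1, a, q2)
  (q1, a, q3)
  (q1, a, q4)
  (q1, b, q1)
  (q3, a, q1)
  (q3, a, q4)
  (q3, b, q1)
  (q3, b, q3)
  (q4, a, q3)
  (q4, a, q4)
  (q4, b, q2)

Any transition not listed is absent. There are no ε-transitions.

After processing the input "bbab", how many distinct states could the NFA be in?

3

Start in {q1}.
Read 'b': {q1} → {q1}.
Read 'b': {q1} → {q1}.
Read 'a': {q1} → {q2, q3, q4}.
Read 'b': {q2, q3, q4} → {q1, q2, q3}.
That set has 3 states.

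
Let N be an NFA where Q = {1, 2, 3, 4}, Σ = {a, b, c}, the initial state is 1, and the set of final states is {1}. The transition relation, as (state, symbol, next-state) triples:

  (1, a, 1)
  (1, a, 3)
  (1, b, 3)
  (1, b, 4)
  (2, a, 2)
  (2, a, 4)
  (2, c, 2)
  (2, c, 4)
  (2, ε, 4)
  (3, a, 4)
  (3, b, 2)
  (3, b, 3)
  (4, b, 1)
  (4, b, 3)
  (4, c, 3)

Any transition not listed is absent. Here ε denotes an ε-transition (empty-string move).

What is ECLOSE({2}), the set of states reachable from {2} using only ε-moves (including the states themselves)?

Begin with {2}.
ε-move 2 → 4; add 4.

{2, 4}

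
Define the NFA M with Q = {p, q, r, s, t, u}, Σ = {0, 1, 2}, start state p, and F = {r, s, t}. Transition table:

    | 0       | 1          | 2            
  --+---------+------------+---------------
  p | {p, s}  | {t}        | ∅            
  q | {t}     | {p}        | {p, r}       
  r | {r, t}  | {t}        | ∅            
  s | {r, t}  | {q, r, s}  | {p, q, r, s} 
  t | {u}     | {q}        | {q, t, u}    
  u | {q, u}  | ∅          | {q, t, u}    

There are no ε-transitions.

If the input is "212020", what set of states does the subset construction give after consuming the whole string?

∅

Start in {p}.
Read '2': p→∅; now ∅.
The set is empty and remains empty for the remaining 5 symbols.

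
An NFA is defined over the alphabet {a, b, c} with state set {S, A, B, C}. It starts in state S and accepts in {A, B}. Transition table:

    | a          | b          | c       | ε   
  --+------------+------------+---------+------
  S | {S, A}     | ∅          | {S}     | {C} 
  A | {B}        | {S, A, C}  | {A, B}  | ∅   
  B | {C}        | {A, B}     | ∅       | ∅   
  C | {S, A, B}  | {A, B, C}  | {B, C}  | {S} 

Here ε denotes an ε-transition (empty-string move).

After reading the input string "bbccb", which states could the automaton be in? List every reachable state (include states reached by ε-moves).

{S, A, B, C}

Start: ε-closure({S}) = {S, C}.
Read 'b': {S, C} → {S, A, B, C}.
Read 'b': {S, A, B, C} → {S, A, B, C}.
Read 'c': {S, A, B, C} → {S, A, B, C}.
Read 'c': {S, A, B, C} → {S, A, B, C}.
Read 'b': {S, A, B, C} → {S, A, B, C}.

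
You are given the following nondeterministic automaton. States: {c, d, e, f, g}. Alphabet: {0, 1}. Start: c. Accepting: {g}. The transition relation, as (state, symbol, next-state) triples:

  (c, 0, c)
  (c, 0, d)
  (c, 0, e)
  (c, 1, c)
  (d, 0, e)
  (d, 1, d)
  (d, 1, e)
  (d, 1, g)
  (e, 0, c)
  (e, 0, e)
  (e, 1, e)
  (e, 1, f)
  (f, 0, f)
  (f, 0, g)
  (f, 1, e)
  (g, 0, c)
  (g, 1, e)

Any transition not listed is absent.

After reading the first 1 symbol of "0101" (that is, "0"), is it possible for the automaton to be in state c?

Start in {c}.
Read '0': {c} → {c, d, e}.
State c is in {c, d, e}.

Yes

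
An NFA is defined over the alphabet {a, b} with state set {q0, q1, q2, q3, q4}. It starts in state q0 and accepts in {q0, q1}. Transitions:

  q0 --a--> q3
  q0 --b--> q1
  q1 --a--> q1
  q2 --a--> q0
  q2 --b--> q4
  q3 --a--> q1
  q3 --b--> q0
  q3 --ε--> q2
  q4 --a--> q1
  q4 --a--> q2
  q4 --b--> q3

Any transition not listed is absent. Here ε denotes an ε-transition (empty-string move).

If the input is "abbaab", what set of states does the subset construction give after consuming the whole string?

Start in {q0}.
Read 'a': q0→{q3}; union {q3}; ε-closure = {q2, q3}.
Read 'b': q2→{q4}, q3→{q0}; now {q0, q4}.
Read 'b': q0→{q1}, q4→{q3}; union {q1, q3}; ε-closure = {q1, q2, q3}.
Read 'a': q1→{q1}, q2→{q0}, q3→{q1}; now {q0, q1}.
Read 'a': q0→{q3}, q1→{q1}; union {q1, q3}; ε-closure = {q1, q2, q3}.
Read 'b': q1→∅, q2→{q4}, q3→{q0}; now {q0, q4}.

{q0, q4}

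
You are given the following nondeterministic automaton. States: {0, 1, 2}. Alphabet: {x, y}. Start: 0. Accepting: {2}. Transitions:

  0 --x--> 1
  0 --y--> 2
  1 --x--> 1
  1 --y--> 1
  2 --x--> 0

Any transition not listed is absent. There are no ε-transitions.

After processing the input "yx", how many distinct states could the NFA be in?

1

Start in {0}.
Read 'y': 0→{2}; now {2}.
Read 'x': 2→{0}; now {0}.
That set has 1 state.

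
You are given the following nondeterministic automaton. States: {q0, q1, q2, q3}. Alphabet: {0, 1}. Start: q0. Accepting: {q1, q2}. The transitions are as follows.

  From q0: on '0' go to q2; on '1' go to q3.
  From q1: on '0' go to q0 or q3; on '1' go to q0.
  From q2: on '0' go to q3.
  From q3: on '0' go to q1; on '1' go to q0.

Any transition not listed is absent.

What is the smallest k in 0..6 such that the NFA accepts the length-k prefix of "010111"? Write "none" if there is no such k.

1

Start in {q0}.
Read '0': q0→{q2}; now {q2}.
None of the earlier sets intersect F, but {q2} does.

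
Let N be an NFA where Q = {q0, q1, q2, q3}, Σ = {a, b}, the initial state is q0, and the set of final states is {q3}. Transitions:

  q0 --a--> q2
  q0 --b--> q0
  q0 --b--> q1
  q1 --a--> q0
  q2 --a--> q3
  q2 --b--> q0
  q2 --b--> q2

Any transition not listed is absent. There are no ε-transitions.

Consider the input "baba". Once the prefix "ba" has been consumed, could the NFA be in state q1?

No

Start in {q0}.
Read 'b': q0→{q0, q1}; now {q0, q1}.
Read 'a': q0→{q2}, q1→{q0}; now {q0, q2}.
State q1 is not in {q0, q2}.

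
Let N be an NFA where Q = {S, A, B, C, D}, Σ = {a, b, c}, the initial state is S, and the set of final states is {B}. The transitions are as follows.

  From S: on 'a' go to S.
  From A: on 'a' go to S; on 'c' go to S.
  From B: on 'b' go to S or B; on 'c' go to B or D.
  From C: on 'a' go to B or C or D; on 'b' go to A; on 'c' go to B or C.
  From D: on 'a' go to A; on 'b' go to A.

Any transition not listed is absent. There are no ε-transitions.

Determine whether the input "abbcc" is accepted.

Start in {S}.
Read 'a': S→{S}; now {S}.
Read 'b': S→∅; now ∅.
The set is empty and remains empty for the remaining 3 symbols.
The final set ∅ contains no accepting state.

No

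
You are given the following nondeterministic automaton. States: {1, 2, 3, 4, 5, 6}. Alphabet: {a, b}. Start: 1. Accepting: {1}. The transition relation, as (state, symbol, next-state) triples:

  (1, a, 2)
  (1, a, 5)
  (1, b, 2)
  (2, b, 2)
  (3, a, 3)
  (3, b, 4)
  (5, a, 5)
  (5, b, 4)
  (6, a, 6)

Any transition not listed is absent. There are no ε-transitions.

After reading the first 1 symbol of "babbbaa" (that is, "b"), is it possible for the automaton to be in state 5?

No

Start in {1}.
Read 'b': 1→{2}; now {2}.
State 5 is not in {2}.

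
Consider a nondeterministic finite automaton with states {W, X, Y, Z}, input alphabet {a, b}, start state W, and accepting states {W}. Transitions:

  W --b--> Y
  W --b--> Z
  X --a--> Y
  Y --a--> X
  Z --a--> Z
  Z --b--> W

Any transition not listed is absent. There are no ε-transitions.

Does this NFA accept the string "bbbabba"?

Start in {W}.
Read 'b': {W} → {Y, Z}.
Read 'b': {Y, Z} → {W}.
Read 'b': {W} → {Y, Z}.
Read 'a': {Y, Z} → {X, Z}.
Read 'b': {X, Z} → {W}.
Read 'b': {W} → {Y, Z}.
Read 'a': {Y, Z} → {X, Z}.
The final set {X, Z} contains no accepting state.

No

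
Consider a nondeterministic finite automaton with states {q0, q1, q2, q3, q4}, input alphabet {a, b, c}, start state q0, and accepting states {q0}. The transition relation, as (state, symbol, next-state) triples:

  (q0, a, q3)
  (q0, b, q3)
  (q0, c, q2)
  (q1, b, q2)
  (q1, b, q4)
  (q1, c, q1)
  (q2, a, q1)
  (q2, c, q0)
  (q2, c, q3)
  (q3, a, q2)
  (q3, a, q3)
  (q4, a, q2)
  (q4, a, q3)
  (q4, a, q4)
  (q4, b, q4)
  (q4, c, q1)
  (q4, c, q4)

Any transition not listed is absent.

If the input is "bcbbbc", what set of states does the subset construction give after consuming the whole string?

∅

Start in {q0}.
Read 'b': q0→{q3}; now {q3}.
Read 'c': q3→∅; now ∅.
The set is empty and remains empty for the remaining 4 symbols.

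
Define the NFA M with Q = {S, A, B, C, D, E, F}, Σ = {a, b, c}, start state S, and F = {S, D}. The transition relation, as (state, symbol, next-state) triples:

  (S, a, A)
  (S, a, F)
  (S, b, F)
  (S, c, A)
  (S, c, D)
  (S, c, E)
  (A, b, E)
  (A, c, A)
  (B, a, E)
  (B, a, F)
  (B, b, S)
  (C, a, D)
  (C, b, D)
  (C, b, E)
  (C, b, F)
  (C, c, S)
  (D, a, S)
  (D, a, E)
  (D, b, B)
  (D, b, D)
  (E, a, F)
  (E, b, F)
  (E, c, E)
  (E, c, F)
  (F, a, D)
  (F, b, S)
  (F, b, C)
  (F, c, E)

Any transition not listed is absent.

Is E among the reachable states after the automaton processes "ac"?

Yes

Start in {S}.
Read 'a': {S} → {A, F}.
Read 'c': {A, F} → {A, E}.
State E is in {A, E}.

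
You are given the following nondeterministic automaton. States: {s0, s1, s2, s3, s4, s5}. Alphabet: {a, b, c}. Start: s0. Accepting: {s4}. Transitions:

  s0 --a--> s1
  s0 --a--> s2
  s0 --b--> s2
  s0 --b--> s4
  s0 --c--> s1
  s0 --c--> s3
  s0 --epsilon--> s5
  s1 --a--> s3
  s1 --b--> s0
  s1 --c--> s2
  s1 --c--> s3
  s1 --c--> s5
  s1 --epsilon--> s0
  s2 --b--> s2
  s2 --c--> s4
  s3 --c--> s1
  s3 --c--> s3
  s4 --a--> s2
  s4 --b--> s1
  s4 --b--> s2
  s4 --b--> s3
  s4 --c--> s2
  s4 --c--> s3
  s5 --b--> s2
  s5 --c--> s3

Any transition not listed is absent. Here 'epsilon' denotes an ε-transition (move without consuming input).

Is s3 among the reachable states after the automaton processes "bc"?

Start: ε-closure({s0}) = {s0, s5}.
Read 'b': s0→{s2, s4}, s5→{s2}; now {s2, s4}.
Read 'c': s2→{s4}, s4→{s2, s3}; now {s2, s3, s4}.
State s3 is in {s2, s3, s4}.

Yes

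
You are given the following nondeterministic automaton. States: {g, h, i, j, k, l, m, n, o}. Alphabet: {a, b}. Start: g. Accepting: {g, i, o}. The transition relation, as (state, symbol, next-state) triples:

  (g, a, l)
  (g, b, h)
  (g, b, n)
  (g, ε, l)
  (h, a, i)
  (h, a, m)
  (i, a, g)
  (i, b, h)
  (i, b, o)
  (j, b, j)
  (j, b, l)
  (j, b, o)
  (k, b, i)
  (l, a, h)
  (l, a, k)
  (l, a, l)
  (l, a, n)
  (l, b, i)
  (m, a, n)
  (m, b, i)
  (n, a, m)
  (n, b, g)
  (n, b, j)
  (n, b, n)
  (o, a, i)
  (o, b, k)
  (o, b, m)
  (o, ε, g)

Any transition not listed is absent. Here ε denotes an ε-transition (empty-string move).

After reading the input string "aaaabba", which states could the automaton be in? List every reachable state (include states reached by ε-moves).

{g, h, i, k, l, m, n}

Start: ε-closure({g}) = {g, l}.
Read 'a': g→{l}, l→{h, k, l, n}; now {h, k, l, n}.
Read 'a': h→{i, m}, k→∅, l→{h, k, l, n}, n→{m}; now {h, i, k, l, m, n}.
Read 'a': h→{i, m}, i→{g}, k→∅, l→{h, k, l, n}, m→{n}, n→{m}; now {g, h, i, k, l, m, n}.
Read 'a': g→{l}, h→{i, m}, i→{g}, k→∅, l→{h, k, l, n}, m→{n}, n→{m}; now {g, h, i, k, l, m, n}.
Read 'b': g→{h, n}, h→∅, i→{h, o}, k→{i}, l→{i}, m→{i}, n→{g, j, n}; union {g, h, i, j, n, o}; ε-closure = {g, h, i, j, l, n, o}.
Read 'b': g→{h, n}, h→∅, i→{h, o}, j→{j, l, o}, l→{i}, n→{g, j, n}, o→{k, m}; now {g, h, i, j, k, l, m, n, o}.
Read 'a': g→{l}, h→{i, m}, i→{g}, j→∅, k→∅, l→{h, k, l, n}, m→{n}, n→{m}, o→{i}; now {g, h, i, k, l, m, n}.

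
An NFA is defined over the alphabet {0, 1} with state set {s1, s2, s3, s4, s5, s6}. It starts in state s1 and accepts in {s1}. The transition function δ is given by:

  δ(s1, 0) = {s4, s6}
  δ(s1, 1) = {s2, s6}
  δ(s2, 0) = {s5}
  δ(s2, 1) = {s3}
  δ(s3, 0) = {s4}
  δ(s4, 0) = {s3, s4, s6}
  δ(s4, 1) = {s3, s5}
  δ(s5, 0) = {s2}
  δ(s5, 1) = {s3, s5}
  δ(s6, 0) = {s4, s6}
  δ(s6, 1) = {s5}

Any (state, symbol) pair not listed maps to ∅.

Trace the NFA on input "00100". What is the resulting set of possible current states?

Start in {s1}.
Read '0': {s1} → {s4, s6}.
Read '0': {s4, s6} → {s3, s4, s6}.
Read '1': {s3, s4, s6} → {s3, s5}.
Read '0': {s3, s5} → {s2, s4}.
Read '0': {s2, s4} → {s3, s4, s5, s6}.

{s3, s4, s5, s6}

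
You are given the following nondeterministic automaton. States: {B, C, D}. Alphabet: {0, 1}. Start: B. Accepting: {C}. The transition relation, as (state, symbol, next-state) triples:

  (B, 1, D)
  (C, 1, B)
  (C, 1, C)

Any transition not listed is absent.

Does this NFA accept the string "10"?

No

Start in {B}.
Read '1': {B} → {D}.
Read '0': {D} → ∅.
The final set ∅ contains no accepting state.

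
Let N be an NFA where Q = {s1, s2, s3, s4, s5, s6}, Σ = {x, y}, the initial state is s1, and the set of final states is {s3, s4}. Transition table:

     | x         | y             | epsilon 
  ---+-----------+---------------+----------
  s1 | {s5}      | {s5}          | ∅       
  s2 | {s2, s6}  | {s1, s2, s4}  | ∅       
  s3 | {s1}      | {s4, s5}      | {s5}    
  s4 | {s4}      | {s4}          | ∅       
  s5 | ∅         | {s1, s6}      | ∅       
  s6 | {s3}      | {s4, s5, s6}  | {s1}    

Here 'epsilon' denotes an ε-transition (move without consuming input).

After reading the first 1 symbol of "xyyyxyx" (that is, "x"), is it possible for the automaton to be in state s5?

Yes

Start in {s1}.
Read 'x': s1→{s5}; now {s5}.
State s5 is in {s5}.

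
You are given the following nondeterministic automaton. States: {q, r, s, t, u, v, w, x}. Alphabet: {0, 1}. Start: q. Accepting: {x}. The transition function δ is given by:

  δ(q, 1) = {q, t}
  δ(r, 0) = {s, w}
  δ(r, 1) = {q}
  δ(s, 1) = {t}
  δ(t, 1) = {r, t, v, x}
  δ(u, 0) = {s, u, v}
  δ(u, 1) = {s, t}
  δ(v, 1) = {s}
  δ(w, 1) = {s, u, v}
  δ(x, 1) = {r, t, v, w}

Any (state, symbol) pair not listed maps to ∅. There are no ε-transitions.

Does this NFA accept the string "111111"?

Start in {q}.
Read '1': q→{q, t}; now {q, t}.
Read '1': q→{q, t}, t→{r, t, v, x}; now {q, r, t, v, x}.
Read '1': q→{q, t}, r→{q}, t→{r, t, v, x}, v→{s}, x→{r, t, v, w}; now {q, r, s, t, v, w, x}.
Read '1': q→{q, t}, r→{q}, s→{t}, t→{r, t, v, x}, v→{s}, w→{s, u, v}, x→{r, t, v, w}; now {q, r, s, t, u, v, w, x}.
Read '1': q→{q, t}, r→{q}, s→{t}, t→{r, t, v, x}, u→{s, t}, v→{s}, w→{s, u, v}, x→{r, t, v, w}; now {q, r, s, t, u, v, w, x}.
Read '1': q→{q, t}, r→{q}, s→{t}, t→{r, t, v, x}, u→{s, t}, v→{s}, w→{s, u, v}, x→{r, t, v, w}; now {q, r, s, t, u, v, w, x}.
The final set {q, r, s, t, u, v, w, x} contains the accepting state x.

Yes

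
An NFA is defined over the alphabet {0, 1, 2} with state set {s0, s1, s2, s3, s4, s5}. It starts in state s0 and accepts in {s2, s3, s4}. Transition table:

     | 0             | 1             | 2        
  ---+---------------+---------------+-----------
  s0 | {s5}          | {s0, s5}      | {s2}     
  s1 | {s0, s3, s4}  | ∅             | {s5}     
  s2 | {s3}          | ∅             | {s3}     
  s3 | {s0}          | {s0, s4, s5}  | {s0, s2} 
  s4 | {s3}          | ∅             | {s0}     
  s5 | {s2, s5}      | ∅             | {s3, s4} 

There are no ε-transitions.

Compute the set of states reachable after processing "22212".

Start in {s0}.
Read '2': s0→{s2}; now {s2}.
Read '2': s2→{s3}; now {s3}.
Read '2': s3→{s0, s2}; now {s0, s2}.
Read '1': s0→{s0, s5}, s2→∅; now {s0, s5}.
Read '2': s0→{s2}, s5→{s3, s4}; now {s2, s3, s4}.

{s2, s3, s4}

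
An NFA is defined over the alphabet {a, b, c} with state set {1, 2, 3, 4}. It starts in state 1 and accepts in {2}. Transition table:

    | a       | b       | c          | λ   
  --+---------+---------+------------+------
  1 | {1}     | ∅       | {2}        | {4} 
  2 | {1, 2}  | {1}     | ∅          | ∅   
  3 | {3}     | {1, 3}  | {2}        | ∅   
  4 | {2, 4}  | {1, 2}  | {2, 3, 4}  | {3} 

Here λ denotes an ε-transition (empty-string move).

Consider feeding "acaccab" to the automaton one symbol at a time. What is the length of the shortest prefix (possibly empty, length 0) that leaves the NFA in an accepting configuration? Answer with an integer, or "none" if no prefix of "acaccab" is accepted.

Start: ε-closure({1}) = {1, 3, 4}.
Read 'a': 1→{1}, 3→{3}, 4→{2, 4}; now {1, 2, 3, 4}.
None of the earlier sets intersect F, but {1, 2, 3, 4} does.

1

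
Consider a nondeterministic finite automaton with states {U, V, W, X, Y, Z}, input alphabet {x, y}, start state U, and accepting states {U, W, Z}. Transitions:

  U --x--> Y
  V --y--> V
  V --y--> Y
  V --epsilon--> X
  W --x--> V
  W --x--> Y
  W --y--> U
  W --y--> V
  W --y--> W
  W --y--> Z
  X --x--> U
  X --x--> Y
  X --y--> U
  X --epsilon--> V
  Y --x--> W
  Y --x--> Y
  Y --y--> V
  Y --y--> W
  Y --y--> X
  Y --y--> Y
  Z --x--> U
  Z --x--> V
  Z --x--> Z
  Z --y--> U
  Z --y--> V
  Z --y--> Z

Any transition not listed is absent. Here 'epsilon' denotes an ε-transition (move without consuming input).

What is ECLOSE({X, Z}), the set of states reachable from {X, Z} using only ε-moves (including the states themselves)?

{V, X, Z}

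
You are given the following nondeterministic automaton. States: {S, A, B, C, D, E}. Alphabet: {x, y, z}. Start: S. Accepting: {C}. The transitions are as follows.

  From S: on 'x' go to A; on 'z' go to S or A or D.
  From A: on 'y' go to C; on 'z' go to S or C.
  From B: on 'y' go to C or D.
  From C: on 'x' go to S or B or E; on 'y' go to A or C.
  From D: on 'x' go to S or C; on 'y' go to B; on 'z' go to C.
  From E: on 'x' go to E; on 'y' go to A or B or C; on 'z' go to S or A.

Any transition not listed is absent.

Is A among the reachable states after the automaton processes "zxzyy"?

Yes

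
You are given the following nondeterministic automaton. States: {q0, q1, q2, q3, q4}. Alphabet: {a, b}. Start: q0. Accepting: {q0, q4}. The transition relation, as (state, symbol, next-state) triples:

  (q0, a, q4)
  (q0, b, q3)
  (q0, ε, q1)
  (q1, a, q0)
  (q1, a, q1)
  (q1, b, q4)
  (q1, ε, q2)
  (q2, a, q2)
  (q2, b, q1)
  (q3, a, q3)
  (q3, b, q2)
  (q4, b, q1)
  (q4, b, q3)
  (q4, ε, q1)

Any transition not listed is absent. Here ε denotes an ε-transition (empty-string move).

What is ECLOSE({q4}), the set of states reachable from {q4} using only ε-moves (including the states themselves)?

{q1, q2, q4}

Begin with {q4}.
ε-move q4 → q1; add q1.
ε-move q1 → q2; add q2.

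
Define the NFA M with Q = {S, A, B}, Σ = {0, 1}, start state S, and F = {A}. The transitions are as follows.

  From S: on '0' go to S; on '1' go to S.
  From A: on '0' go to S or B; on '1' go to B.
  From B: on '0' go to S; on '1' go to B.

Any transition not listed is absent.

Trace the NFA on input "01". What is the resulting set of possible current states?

Start in {S}.
Read '0': S→{S}; now {S}.
Read '1': S→{S}; now {S}.

{S}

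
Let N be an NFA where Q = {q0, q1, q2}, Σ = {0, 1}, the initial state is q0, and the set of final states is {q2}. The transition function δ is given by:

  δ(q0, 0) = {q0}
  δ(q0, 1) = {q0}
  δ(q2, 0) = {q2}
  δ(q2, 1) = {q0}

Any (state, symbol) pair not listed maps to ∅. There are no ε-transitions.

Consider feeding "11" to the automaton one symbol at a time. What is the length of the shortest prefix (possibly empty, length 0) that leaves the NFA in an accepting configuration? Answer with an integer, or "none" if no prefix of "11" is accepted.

none

Start in {q0}.
Read '1': {q0} → {q0}.
Read '1': {q0} → {q0}.
No reachable set along the way intersects F.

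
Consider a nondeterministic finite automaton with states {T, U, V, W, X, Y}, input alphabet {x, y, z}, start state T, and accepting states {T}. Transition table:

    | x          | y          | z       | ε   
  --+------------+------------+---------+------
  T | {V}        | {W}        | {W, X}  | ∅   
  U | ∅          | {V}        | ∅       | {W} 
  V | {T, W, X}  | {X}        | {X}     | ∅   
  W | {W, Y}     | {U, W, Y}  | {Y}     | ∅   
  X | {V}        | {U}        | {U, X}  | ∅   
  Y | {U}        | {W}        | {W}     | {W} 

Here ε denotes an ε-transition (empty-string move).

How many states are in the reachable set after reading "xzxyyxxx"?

Start in {T}.
Read 'x': {T} → {V}.
Read 'z': {V} → {X}.
Read 'x': {X} → {V}.
Read 'y': {V} → {X}.
Read 'y': {X} → {U, W}.
Read 'x': {U, W} → {W, Y}.
Read 'x': {W, Y} → {U, W, Y}.
Read 'x': {U, W, Y} → {U, W, Y}.
That set has 3 states.

3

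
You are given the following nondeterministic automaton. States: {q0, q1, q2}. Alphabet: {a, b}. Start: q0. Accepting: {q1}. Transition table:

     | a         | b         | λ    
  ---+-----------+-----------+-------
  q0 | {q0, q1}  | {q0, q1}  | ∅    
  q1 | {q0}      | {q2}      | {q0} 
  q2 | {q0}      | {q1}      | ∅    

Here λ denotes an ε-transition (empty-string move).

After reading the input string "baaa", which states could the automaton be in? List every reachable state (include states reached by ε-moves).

{q0, q1}

Start in {q0}.
Read 'b': {q0} → {q0, q1}.
Read 'a': {q0, q1} → {q0, q1}.
Read 'a': {q0, q1} → {q0, q1}.
Read 'a': {q0, q1} → {q0, q1}.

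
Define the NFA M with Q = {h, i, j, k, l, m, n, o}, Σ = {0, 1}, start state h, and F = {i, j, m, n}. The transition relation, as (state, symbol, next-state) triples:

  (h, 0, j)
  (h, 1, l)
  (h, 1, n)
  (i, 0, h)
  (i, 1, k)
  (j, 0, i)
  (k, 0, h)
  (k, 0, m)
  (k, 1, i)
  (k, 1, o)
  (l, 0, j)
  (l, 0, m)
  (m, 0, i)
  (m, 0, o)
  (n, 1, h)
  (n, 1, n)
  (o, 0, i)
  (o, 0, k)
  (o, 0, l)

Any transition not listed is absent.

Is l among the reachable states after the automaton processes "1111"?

Yes

Start in {h}.
Read '1': h→{l, n}; now {l, n}.
Read '1': l→∅, n→{h, n}; now {h, n}.
Read '1': h→{l, n}, n→{h, n}; now {h, l, n}.
Read '1': h→{l, n}, l→∅, n→{h, n}; now {h, l, n}.
State l is in {h, l, n}.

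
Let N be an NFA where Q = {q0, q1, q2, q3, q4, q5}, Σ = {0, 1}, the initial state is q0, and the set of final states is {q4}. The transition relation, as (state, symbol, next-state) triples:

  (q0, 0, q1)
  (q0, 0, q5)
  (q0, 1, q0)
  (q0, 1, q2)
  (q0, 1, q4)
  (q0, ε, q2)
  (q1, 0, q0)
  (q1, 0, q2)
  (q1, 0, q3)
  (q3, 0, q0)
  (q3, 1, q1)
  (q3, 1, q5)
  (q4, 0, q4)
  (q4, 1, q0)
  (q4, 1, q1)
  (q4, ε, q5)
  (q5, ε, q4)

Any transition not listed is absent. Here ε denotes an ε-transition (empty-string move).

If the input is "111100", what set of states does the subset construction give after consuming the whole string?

{q0, q1, q2, q3, q4, q5}

Start: ε-closure({q0}) = {q0, q2}.
Read '1': {q0, q2} → {q0, q2, q4, q5}.
Read '1': {q0, q2, q4, q5} → {q0, q1, q2, q4, q5}.
Read '1': {q0, q1, q2, q4, q5} → {q0, q1, q2, q4, q5}.
Read '1': {q0, q1, q2, q4, q5} → {q0, q1, q2, q4, q5}.
Read '0': {q0, q1, q2, q4, q5} → {q0, q1, q2, q3, q4, q5}.
Read '0': {q0, q1, q2, q3, q4, q5} → {q0, q1, q2, q3, q4, q5}.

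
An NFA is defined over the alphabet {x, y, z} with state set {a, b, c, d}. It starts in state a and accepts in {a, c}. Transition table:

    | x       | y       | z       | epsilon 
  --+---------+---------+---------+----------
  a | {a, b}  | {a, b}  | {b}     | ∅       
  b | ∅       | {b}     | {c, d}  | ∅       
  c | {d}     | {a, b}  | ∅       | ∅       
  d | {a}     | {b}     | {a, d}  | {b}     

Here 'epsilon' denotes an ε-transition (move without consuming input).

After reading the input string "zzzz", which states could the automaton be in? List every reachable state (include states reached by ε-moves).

{a, b, c, d}

Start in {a}.
Read 'z': {a} → {b}.
Read 'z': {b} → {b, c, d}.
Read 'z': {b, c, d} → {a, b, c, d}.
Read 'z': {a, b, c, d} → {a, b, c, d}.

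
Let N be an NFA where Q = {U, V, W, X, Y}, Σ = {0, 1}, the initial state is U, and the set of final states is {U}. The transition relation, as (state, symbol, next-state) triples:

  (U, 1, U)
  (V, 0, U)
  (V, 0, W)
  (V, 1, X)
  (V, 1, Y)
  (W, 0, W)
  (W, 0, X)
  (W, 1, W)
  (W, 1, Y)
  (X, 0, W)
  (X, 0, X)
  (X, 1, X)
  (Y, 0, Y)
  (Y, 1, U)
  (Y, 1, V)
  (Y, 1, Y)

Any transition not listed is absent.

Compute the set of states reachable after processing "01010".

∅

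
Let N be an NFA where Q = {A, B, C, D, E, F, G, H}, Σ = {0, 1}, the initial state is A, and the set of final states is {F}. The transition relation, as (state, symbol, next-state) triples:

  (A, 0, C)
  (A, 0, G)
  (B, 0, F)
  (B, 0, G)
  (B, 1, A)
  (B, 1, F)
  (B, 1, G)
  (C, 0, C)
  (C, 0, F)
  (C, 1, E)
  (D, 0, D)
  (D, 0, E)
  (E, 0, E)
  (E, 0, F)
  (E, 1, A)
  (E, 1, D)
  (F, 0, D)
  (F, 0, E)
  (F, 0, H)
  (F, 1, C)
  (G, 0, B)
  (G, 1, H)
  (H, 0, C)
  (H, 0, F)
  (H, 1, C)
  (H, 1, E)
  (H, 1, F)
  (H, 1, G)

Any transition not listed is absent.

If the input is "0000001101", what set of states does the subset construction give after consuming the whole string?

{A, C, D, E, H}

Start in {A}.
Read '0': A→{C, G}; now {C, G}.
Read '0': C→{C, F}, G→{B}; now {B, C, F}.
Read '0': B→{F, G}, C→{C, F}, F→{D, E, H}; now {C, D, E, F, G, H}.
Read '0': C→{C, F}, D→{D, E}, E→{E, F}, F→{D, E, H}, G→{B}, H→{C, F}; now {B, C, D, E, F, H}.
Read '0': B→{F, G}, C→{C, F}, D→{D, E}, E→{E, F}, F→{D, E, H}, H→{C, F}; now {C, D, E, F, G, H}.
Read '0': C→{C, F}, D→{D, E}, E→{E, F}, F→{D, E, H}, G→{B}, H→{C, F}; now {B, C, D, E, F, H}.
Read '1': B→{A, F, G}, C→{E}, D→∅, E→{A, D}, F→{C}, H→{C, E, F, G}; now {A, C, D, E, F, G}.
Read '1': A→∅, C→{E}, D→∅, E→{A, D}, F→{C}, G→{H}; now {A, C, D, E, H}.
Read '0': A→{C, G}, C→{C, F}, D→{D, E}, E→{E, F}, H→{C, F}; now {C, D, E, F, G}.
Read '1': C→{E}, D→∅, E→{A, D}, F→{C}, G→{H}; now {A, C, D, E, H}.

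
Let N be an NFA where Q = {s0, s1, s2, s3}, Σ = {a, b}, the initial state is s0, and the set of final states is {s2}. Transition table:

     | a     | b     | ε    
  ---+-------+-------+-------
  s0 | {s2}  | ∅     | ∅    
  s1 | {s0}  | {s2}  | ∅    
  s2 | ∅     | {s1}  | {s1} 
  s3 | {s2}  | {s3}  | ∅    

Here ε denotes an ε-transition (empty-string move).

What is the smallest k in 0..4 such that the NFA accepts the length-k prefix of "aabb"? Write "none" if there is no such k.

Start in {s0}.
Read 'a': {s0} → {s1, s2}.
None of the earlier sets intersect F, but {s1, s2} does.

1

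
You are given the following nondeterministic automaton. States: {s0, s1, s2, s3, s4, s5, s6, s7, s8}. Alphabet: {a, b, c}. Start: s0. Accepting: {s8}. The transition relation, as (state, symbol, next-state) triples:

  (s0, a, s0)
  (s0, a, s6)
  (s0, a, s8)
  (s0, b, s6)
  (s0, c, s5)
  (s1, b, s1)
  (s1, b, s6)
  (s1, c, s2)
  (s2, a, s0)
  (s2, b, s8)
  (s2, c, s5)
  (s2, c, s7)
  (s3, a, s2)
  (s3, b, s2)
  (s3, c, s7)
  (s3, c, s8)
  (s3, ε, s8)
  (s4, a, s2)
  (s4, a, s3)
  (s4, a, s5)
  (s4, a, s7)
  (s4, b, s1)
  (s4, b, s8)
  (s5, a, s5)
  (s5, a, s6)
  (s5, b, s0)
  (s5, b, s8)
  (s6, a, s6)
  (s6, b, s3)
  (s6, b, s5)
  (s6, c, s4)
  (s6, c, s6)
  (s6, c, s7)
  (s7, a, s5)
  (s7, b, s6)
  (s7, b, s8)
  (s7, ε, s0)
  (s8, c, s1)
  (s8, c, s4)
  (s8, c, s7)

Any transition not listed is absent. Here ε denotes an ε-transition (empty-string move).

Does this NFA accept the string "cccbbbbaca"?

No

Start in {s0}.
Read 'c': {s0} → {s5}.
Read 'c': {s5} → ∅.
The set is empty and remains empty for the remaining 8 symbols.
The final set ∅ contains no accepting state.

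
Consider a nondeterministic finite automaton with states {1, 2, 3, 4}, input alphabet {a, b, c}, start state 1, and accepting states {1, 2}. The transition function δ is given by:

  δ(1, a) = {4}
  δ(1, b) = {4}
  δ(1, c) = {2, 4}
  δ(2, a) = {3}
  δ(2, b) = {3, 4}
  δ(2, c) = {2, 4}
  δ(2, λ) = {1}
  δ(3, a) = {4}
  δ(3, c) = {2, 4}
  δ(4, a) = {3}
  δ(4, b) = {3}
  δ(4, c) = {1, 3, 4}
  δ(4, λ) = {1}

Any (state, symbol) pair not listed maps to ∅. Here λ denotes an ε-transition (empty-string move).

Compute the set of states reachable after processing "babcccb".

Start in {1}.
Read 'b': {1} → {1, 4}.
Read 'a': {1, 4} → {1, 3, 4}.
Read 'b': {1, 3, 4} → {1, 3, 4}.
Read 'c': {1, 3, 4} → {1, 2, 3, 4}.
Read 'c': {1, 2, 3, 4} → {1, 2, 3, 4}.
Read 'c': {1, 2, 3, 4} → {1, 2, 3, 4}.
Read 'b': {1, 2, 3, 4} → {1, 3, 4}.

{1, 3, 4}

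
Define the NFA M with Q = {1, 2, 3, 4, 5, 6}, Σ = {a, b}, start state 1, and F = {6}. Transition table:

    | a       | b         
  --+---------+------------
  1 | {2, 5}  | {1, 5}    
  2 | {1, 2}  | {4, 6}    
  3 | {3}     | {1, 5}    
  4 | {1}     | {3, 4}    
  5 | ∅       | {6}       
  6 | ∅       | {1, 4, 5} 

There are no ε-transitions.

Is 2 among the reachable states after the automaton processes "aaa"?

Start in {1}.
Read 'a': {1} → {2, 5}.
Read 'a': {2, 5} → {1, 2}.
Read 'a': {1, 2} → {1, 2, 5}.
State 2 is in {1, 2, 5}.

Yes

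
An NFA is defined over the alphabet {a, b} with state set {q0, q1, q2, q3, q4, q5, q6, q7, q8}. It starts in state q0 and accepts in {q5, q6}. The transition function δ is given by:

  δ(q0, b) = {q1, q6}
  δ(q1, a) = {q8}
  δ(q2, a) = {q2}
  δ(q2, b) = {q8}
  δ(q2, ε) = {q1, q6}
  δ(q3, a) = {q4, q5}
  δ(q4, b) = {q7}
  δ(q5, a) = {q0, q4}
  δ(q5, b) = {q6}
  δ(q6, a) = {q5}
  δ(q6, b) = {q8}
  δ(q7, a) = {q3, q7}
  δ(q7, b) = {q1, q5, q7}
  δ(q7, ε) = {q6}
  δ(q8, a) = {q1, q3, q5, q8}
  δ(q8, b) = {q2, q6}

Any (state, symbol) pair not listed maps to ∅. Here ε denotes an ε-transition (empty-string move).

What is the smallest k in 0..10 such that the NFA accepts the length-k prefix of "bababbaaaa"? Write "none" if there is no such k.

1

Start in {q0}.
Read 'b': {q0} → {q1, q6}.
None of the earlier sets intersect F, but {q1, q6} does.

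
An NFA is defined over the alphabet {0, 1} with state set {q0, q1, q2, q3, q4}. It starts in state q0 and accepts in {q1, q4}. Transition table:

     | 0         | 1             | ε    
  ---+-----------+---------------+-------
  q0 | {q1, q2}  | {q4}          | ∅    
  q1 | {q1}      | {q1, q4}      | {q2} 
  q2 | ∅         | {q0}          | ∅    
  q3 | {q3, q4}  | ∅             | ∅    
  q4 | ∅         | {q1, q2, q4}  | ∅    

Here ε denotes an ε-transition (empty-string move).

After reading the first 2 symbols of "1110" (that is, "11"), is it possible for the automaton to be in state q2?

Start in {q0}.
Read '1': {q0} → {q4}.
Read '1': {q4} → {q1, q2, q4}.
State q2 is in {q1, q2, q4}.

Yes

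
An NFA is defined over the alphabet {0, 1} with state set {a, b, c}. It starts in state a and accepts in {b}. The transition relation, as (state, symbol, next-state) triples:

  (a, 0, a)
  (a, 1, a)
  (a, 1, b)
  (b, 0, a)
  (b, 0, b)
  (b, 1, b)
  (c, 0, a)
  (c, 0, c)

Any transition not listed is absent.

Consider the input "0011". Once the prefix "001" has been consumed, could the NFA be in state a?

Yes

Start in {a}.
Read '0': {a} → {a}.
Read '0': {a} → {a}.
Read '1': {a} → {a, b}.
State a is in {a, b}.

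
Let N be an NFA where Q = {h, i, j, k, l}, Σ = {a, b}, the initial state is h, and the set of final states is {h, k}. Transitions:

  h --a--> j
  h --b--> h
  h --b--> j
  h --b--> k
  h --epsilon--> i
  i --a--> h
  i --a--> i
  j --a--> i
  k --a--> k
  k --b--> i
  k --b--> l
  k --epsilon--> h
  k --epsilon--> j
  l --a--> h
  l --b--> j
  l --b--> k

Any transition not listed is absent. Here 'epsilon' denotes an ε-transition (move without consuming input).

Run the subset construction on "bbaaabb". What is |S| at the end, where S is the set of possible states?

5

Start: ε-closure({h}) = {h, i}.
Read 'b': {h, i} → {h, i, j, k}.
Read 'b': {h, i, j, k} → {h, i, j, k, l}.
Read 'a': {h, i, j, k, l} → {h, i, j, k}.
Read 'a': {h, i, j, k} → {h, i, j, k}.
Read 'a': {h, i, j, k} → {h, i, j, k}.
Read 'b': {h, i, j, k} → {h, i, j, k, l}.
Read 'b': {h, i, j, k, l} → {h, i, j, k, l}.
That set has 5 states.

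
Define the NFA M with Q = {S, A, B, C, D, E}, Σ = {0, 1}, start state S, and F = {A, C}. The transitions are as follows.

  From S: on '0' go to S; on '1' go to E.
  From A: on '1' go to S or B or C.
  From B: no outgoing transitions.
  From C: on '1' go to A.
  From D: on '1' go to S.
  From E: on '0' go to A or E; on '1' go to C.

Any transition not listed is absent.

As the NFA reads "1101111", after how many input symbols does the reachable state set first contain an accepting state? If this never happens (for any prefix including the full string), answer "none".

Start in {S}.
Read '1': S→{E}; now {E}.
Read '1': E→{C}; now {C}.
None of the earlier sets intersect F, but {C} does.

2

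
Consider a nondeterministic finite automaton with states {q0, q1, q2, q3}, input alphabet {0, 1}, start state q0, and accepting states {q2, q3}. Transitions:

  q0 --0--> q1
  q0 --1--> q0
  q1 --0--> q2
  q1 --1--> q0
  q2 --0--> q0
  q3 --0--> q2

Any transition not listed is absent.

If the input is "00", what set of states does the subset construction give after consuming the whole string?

{q2}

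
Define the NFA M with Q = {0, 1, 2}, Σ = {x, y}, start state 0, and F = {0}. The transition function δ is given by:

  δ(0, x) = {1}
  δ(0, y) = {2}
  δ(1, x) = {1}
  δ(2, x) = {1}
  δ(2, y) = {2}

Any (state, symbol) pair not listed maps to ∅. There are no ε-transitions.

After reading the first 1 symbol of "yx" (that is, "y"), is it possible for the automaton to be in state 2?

Yes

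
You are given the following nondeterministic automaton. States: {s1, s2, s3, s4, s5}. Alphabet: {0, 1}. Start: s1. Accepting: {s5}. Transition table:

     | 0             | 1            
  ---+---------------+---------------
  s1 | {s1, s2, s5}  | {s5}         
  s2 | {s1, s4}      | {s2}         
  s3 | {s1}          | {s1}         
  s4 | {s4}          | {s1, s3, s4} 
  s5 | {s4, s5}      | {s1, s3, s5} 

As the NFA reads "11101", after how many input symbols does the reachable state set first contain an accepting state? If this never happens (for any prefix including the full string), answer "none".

1

Start in {s1}.
Read '1': s1→{s5}; now {s5}.
None of the earlier sets intersect F, but {s5} does.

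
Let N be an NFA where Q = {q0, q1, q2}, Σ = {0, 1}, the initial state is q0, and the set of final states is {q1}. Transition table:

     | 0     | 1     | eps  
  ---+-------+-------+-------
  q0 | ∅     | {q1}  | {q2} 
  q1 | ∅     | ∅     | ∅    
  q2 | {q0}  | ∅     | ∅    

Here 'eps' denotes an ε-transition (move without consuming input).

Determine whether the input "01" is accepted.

Yes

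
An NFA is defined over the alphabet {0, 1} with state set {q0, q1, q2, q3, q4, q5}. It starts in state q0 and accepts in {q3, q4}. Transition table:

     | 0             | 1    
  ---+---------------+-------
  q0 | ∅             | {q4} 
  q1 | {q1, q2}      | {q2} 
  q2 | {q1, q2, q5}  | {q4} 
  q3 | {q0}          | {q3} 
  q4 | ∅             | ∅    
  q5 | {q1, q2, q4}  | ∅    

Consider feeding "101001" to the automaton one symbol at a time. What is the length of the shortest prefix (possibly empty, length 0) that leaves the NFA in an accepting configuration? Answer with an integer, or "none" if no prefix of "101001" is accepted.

1

Start in {q0}.
Read '1': {q0} → {q4}.
None of the earlier sets intersect F, but {q4} does.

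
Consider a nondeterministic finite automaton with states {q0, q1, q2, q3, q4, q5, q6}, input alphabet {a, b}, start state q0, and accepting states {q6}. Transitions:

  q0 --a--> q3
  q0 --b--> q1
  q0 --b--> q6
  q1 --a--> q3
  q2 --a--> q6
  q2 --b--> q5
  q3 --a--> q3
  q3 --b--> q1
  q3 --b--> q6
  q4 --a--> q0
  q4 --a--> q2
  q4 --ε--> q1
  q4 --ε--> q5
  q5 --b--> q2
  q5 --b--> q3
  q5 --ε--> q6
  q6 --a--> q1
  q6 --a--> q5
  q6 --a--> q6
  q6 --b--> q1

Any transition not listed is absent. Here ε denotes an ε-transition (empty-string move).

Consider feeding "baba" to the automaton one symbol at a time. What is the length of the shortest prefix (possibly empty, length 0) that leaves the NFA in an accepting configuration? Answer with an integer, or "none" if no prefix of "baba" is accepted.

1

Start in {q0}.
Read 'b': q0→{q1, q6}; now {q1, q6}.
None of the earlier sets intersect F, but {q1, q6} does.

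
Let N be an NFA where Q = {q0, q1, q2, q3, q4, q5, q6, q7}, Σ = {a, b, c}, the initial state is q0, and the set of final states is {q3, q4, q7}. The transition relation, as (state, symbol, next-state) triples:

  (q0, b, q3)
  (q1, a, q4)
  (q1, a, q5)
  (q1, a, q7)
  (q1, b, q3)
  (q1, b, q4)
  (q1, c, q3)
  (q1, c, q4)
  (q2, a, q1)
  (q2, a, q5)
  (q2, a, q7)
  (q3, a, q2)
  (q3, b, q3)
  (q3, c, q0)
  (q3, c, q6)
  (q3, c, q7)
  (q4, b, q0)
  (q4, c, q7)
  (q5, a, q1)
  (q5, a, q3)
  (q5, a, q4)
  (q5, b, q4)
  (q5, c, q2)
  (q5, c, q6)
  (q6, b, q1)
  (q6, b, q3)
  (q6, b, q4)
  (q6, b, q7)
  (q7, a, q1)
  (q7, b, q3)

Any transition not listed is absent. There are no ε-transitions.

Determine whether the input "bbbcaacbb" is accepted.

Start in {q0}.
Read 'b': {q0} → {q3}.
Read 'b': {q3} → {q3}.
Read 'b': {q3} → {q3}.
Read 'c': {q3} → {q0, q6, q7}.
Read 'a': {q0, q6, q7} → {q1}.
Read 'a': {q1} → {q4, q5, q7}.
Read 'c': {q4, q5, q7} → {q2, q6, q7}.
Read 'b': {q2, q6, q7} → {q1, q3, q4, q7}.
Read 'b': {q1, q3, q4, q7} → {q0, q3, q4}.
The final set {q0, q3, q4} contains the accepting states q3, q4.

Yes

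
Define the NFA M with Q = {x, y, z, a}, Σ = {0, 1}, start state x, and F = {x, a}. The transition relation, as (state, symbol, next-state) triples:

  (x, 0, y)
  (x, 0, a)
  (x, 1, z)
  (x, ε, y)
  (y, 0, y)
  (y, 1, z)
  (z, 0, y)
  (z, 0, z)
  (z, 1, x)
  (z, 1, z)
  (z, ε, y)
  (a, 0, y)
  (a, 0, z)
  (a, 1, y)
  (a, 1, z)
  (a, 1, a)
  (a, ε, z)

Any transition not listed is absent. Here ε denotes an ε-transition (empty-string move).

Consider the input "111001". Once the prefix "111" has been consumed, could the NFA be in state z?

Yes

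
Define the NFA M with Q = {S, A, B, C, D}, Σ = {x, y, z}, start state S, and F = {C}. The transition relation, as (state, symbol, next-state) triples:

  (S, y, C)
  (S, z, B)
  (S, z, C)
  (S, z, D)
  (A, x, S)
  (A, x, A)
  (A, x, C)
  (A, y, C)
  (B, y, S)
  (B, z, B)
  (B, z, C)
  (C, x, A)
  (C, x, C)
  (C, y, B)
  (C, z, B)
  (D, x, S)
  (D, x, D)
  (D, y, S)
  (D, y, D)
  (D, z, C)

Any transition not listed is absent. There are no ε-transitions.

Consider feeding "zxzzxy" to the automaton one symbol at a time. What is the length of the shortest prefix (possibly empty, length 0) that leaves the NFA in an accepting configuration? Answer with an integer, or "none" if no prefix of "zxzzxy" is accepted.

Start in {S}.
Read 'z': S→{B, C, D}; now {B, C, D}.
None of the earlier sets intersect F, but {B, C, D} does.

1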